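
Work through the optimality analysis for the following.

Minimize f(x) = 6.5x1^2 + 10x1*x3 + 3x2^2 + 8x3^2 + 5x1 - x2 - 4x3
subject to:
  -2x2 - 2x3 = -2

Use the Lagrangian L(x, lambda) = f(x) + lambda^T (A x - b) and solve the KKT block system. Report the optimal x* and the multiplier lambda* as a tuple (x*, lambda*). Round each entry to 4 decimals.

Form the Lagrangian:
  L(x, lambda) = (1/2) x^T Q x + c^T x + lambda^T (A x - b)
Stationarity (grad_x L = 0): Q x + c + A^T lambda = 0.
Primal feasibility: A x = b.

This gives the KKT block system:
  [ Q   A^T ] [ x     ]   [-c ]
  [ A    0  ] [ lambda ] = [ b ]

Solving the linear system:
  x*      = (-1.0753, 0.1022, 0.8978)
  lambda* = (-0.1935)
  f(x*)   = -4.7285

x* = (-1.0753, 0.1022, 0.8978), lambda* = (-0.1935)


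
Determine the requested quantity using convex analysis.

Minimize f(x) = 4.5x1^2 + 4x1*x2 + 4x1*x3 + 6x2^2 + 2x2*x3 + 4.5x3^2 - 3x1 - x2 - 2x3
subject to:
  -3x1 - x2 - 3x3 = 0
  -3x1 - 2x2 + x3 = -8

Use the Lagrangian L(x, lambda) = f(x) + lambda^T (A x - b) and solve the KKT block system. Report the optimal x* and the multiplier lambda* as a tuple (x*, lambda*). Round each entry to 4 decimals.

Form the Lagrangian:
  L(x, lambda) = (1/2) x^T Q x + c^T x + lambda^T (A x - b)
Stationarity (grad_x L = 0): Q x + c + A^T lambda = 0.
Primal feasibility: A x = b.

This gives the KKT block system:
  [ Q   A^T ] [ x     ]   [-c ]
  [ A    0  ] [ lambda ] = [ b ]

Solving the linear system:
  x*      = (1.7793, 0.3784, -1.9054)
  lambda* = (-2.2432, 4.545)
  f(x*)   = 17.2275

x* = (1.7793, 0.3784, -1.9054), lambda* = (-2.2432, 4.545)


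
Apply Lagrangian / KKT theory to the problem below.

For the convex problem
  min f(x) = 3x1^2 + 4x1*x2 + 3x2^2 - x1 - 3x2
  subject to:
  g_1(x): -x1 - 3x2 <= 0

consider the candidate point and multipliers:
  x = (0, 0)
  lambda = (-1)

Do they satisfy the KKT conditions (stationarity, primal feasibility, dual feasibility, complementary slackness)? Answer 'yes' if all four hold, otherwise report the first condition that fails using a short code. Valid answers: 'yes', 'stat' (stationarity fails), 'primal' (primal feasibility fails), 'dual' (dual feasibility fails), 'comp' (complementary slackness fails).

Gradient of f: grad f(x) = Q x + c = (-1, -3)
Constraint values g_i(x) = a_i^T x - b_i:
  g_1((0, 0)) = 0
Stationarity residual: grad f(x) + sum_i lambda_i a_i = (0, 0)
  -> stationarity OK
Primal feasibility (all g_i <= 0): OK
Dual feasibility (all lambda_i >= 0): FAILS
Complementary slackness (lambda_i * g_i(x) = 0 for all i): OK

Verdict: the first failing condition is dual_feasibility -> dual.

dual


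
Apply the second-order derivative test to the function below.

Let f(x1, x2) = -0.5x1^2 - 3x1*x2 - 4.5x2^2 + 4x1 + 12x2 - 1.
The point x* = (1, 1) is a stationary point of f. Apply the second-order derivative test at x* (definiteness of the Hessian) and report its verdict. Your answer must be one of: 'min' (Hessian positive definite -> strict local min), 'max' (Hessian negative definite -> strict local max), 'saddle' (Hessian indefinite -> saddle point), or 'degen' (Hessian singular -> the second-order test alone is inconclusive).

Compute the Hessian H = grad^2 f:
  H = [[-1, -3], [-3, -9]]
Verify stationarity: grad f(x*) = H x* + g = (0, 0).
Eigenvalues of H: -10, 0.
H has a zero eigenvalue (singular; negative semidefinite but not definite), so H is neither positive definite, negative definite, nor indefinite. The second-order test alone is inconclusive -> degen.
(Indeed, f is constant along the null direction of H through x*, so x* is not a strict local extremum.)

degen


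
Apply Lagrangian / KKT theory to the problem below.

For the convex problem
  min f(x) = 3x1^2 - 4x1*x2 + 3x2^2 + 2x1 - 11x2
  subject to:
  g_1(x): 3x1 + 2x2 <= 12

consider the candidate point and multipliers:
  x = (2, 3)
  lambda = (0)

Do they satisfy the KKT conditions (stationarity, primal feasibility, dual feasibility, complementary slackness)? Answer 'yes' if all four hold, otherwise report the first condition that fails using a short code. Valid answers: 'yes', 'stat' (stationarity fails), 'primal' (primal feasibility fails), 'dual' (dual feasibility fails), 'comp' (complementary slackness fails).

Gradient of f: grad f(x) = Q x + c = (2, -1)
Constraint values g_i(x) = a_i^T x - b_i:
  g_1((2, 3)) = 0
Stationarity residual: grad f(x) + sum_i lambda_i a_i = (2, -1)
  -> stationarity FAILS
Primal feasibility (all g_i <= 0): OK
Dual feasibility (all lambda_i >= 0): OK
Complementary slackness (lambda_i * g_i(x) = 0 for all i): OK

Verdict: the first failing condition is stationarity -> stat.

stat


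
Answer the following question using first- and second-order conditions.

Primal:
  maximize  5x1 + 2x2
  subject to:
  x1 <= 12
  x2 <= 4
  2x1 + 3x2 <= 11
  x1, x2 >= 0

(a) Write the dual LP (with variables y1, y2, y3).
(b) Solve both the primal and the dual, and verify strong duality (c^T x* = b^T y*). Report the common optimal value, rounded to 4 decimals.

The standard primal-dual pair for 'max c^T x s.t. A x <= b, x >= 0' is:
  Dual:  min b^T y  s.t.  A^T y >= c,  y >= 0.

So the dual LP is:
  minimize  12y1 + 4y2 + 11y3
  subject to:
    y1 + 2y3 >= 5
    y2 + 3y3 >= 2
    y1, y2, y3 >= 0

Solving the primal: x* = (5.5, 0).
  primal value c^T x* = 27.5.
Solving the dual: y* = (0, 0, 2.5).
  dual value b^T y* = 27.5.
Strong duality: c^T x* = b^T y*. Confirmed.

27.5


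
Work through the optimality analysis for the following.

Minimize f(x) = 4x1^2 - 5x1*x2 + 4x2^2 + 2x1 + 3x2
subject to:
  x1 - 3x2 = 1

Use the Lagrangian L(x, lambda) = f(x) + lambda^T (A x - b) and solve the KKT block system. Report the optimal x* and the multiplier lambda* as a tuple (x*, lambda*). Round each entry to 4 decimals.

Form the Lagrangian:
  L(x, lambda) = (1/2) x^T Q x + c^T x + lambda^T (A x - b)
Stationarity (grad_x L = 0): Q x + c + A^T lambda = 0.
Primal feasibility: A x = b.

This gives the KKT block system:
  [ Q   A^T ] [ x     ]   [-c ]
  [ A    0  ] [ lambda ] = [ b ]

Solving the linear system:
  x*      = (-0.68, -0.56)
  lambda* = (0.64)
  f(x*)   = -1.84

x* = (-0.68, -0.56), lambda* = (0.64)


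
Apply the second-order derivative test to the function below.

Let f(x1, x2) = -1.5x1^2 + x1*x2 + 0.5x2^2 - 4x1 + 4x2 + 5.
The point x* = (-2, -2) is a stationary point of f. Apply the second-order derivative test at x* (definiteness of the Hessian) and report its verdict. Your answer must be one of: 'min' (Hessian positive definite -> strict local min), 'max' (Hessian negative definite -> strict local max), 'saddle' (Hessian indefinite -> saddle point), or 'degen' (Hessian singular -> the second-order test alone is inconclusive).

Compute the Hessian H = grad^2 f:
  H = [[-3, 1], [1, 1]]
Verify stationarity: grad f(x*) = H x* + g = (0, 0).
Eigenvalues of H: -3.2361, 1.2361.
Eigenvalues have mixed signs, so H is indefinite -> x* is a saddle point.

saddle


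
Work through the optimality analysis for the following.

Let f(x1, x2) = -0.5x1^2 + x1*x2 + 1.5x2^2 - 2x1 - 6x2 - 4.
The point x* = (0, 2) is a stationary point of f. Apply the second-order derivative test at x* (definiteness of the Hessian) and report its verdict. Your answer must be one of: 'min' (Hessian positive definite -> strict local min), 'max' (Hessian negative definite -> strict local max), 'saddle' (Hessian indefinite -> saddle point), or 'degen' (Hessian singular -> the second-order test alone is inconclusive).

Compute the Hessian H = grad^2 f:
  H = [[-1, 1], [1, 3]]
Verify stationarity: grad f(x*) = H x* + g = (0, 0).
Eigenvalues of H: -1.2361, 3.2361.
Eigenvalues have mixed signs, so H is indefinite -> x* is a saddle point.

saddle


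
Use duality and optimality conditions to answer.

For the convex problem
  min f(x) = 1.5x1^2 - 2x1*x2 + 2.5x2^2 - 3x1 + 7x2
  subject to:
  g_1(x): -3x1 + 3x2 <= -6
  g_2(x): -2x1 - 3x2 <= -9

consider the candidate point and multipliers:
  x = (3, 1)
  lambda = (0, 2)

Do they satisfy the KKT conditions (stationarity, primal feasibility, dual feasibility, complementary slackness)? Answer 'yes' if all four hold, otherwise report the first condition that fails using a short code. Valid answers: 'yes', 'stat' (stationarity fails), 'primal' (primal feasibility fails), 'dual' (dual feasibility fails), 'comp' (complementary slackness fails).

Gradient of f: grad f(x) = Q x + c = (4, 6)
Constraint values g_i(x) = a_i^T x - b_i:
  g_1((3, 1)) = 0
  g_2((3, 1)) = 0
Stationarity residual: grad f(x) + sum_i lambda_i a_i = (0, 0)
  -> stationarity OK
Primal feasibility (all g_i <= 0): OK
Dual feasibility (all lambda_i >= 0): OK
Complementary slackness (lambda_i * g_i(x) = 0 for all i): OK

Verdict: yes, KKT holds.

yes


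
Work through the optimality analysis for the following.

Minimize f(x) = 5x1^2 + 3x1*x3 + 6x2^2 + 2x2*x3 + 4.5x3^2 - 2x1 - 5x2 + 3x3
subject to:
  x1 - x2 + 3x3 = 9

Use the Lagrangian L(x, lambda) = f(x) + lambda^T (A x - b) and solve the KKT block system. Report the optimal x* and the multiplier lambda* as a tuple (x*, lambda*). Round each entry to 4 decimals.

Form the Lagrangian:
  L(x, lambda) = (1/2) x^T Q x + c^T x + lambda^T (A x - b)
Stationarity (grad_x L = 0): Q x + c + A^T lambda = 0.
Primal feasibility: A x = b.

This gives the KKT block system:
  [ Q   A^T ] [ x     ]   [-c ]
  [ A    0  ] [ lambda ] = [ b ]

Solving the linear system:
  x*      = (0.2774, -0.7545, 2.656)
  lambda* = (-8.7424)
  f(x*)   = 44.9339

x* = (0.2774, -0.7545, 2.656), lambda* = (-8.7424)


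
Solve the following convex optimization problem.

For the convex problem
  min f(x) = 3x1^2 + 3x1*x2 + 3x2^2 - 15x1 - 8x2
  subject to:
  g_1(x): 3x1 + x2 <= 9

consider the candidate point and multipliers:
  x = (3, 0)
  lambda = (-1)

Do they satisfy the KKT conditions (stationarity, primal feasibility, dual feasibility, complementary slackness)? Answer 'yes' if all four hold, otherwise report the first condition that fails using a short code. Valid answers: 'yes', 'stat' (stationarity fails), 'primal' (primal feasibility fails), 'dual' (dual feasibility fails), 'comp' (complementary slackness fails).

Gradient of f: grad f(x) = Q x + c = (3, 1)
Constraint values g_i(x) = a_i^T x - b_i:
  g_1((3, 0)) = 0
Stationarity residual: grad f(x) + sum_i lambda_i a_i = (0, 0)
  -> stationarity OK
Primal feasibility (all g_i <= 0): OK
Dual feasibility (all lambda_i >= 0): FAILS
Complementary slackness (lambda_i * g_i(x) = 0 for all i): OK

Verdict: the first failing condition is dual_feasibility -> dual.

dual


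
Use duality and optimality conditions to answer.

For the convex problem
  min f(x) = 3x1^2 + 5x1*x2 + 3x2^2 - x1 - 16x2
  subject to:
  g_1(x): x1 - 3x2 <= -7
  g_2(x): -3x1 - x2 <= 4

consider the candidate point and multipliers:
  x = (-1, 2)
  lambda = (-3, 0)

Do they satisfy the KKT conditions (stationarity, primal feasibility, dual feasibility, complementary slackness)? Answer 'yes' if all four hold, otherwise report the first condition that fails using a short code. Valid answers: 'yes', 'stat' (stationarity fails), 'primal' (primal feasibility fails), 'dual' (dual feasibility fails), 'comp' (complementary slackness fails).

Gradient of f: grad f(x) = Q x + c = (3, -9)
Constraint values g_i(x) = a_i^T x - b_i:
  g_1((-1, 2)) = 0
  g_2((-1, 2)) = -3
Stationarity residual: grad f(x) + sum_i lambda_i a_i = (0, 0)
  -> stationarity OK
Primal feasibility (all g_i <= 0): OK
Dual feasibility (all lambda_i >= 0): FAILS
Complementary slackness (lambda_i * g_i(x) = 0 for all i): OK

Verdict: the first failing condition is dual_feasibility -> dual.

dual


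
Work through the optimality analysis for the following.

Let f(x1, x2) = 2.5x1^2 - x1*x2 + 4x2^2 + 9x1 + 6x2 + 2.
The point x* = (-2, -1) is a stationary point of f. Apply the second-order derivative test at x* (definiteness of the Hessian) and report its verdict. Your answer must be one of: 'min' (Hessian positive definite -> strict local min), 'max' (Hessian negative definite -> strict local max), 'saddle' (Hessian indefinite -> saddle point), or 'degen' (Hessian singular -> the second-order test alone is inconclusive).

Compute the Hessian H = grad^2 f:
  H = [[5, -1], [-1, 8]]
Verify stationarity: grad f(x*) = H x* + g = (0, 0).
Eigenvalues of H: 4.6972, 8.3028.
Both eigenvalues > 0, so H is positive definite -> x* is a strict local min.

min


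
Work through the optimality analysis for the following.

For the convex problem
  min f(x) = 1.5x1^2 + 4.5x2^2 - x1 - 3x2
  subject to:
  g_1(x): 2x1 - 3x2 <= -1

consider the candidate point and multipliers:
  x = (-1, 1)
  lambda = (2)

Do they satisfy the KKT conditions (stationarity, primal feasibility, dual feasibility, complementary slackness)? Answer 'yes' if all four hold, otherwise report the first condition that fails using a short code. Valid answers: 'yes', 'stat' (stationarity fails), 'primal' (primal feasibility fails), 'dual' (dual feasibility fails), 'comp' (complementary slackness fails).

Gradient of f: grad f(x) = Q x + c = (-4, 6)
Constraint values g_i(x) = a_i^T x - b_i:
  g_1((-1, 1)) = -4
Stationarity residual: grad f(x) + sum_i lambda_i a_i = (0, 0)
  -> stationarity OK
Primal feasibility (all g_i <= 0): OK
Dual feasibility (all lambda_i >= 0): OK
Complementary slackness (lambda_i * g_i(x) = 0 for all i): FAILS

Verdict: the first failing condition is complementary_slackness -> comp.

comp


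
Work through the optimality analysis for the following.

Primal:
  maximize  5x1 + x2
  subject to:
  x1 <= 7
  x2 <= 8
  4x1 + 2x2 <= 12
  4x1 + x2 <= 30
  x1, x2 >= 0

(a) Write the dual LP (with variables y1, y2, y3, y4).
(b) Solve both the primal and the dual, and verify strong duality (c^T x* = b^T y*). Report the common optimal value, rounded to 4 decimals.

The standard primal-dual pair for 'max c^T x s.t. A x <= b, x >= 0' is:
  Dual:  min b^T y  s.t.  A^T y >= c,  y >= 0.

So the dual LP is:
  minimize  7y1 + 8y2 + 12y3 + 30y4
  subject to:
    y1 + 4y3 + 4y4 >= 5
    y2 + 2y3 + y4 >= 1
    y1, y2, y3, y4 >= 0

Solving the primal: x* = (3, 0).
  primal value c^T x* = 15.
Solving the dual: y* = (0, 0, 1.25, 0).
  dual value b^T y* = 15.
Strong duality: c^T x* = b^T y*. Confirmed.

15


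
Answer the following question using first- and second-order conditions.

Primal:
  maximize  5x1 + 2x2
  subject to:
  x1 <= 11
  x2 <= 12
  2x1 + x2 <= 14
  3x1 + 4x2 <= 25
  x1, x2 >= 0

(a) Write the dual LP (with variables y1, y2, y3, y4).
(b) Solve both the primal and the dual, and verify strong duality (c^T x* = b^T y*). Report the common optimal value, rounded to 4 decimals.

The standard primal-dual pair for 'max c^T x s.t. A x <= b, x >= 0' is:
  Dual:  min b^T y  s.t.  A^T y >= c,  y >= 0.

So the dual LP is:
  minimize  11y1 + 12y2 + 14y3 + 25y4
  subject to:
    y1 + 2y3 + 3y4 >= 5
    y2 + y3 + 4y4 >= 2
    y1, y2, y3, y4 >= 0

Solving the primal: x* = (7, 0).
  primal value c^T x* = 35.
Solving the dual: y* = (0, 0, 2.5, 0).
  dual value b^T y* = 35.
Strong duality: c^T x* = b^T y*. Confirmed.

35


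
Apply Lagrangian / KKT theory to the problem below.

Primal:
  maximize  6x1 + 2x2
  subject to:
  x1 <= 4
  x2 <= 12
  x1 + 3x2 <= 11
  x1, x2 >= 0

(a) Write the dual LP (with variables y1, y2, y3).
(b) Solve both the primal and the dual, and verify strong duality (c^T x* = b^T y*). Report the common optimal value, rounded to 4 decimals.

The standard primal-dual pair for 'max c^T x s.t. A x <= b, x >= 0' is:
  Dual:  min b^T y  s.t.  A^T y >= c,  y >= 0.

So the dual LP is:
  minimize  4y1 + 12y2 + 11y3
  subject to:
    y1 + y3 >= 6
    y2 + 3y3 >= 2
    y1, y2, y3 >= 0

Solving the primal: x* = (4, 2.3333).
  primal value c^T x* = 28.6667.
Solving the dual: y* = (5.3333, 0, 0.6667).
  dual value b^T y* = 28.6667.
Strong duality: c^T x* = b^T y*. Confirmed.

28.6667


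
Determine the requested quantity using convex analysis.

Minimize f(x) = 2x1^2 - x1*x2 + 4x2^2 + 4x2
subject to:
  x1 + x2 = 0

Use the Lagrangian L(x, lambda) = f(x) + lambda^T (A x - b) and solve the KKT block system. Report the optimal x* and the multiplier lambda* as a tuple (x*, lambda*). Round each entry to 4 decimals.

Form the Lagrangian:
  L(x, lambda) = (1/2) x^T Q x + c^T x + lambda^T (A x - b)
Stationarity (grad_x L = 0): Q x + c + A^T lambda = 0.
Primal feasibility: A x = b.

This gives the KKT block system:
  [ Q   A^T ] [ x     ]   [-c ]
  [ A    0  ] [ lambda ] = [ b ]

Solving the linear system:
  x*      = (0.2857, -0.2857)
  lambda* = (-1.4286)
  f(x*)   = -0.5714

x* = (0.2857, -0.2857), lambda* = (-1.4286)


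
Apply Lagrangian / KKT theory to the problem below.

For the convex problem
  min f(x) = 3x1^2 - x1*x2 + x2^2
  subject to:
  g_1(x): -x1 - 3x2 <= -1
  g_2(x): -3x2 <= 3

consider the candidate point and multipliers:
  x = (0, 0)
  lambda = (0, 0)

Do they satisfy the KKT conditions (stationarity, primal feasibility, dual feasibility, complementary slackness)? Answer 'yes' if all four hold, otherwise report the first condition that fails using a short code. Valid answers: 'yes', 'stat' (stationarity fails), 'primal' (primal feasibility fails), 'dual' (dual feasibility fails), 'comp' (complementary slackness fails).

Gradient of f: grad f(x) = Q x + c = (0, 0)
Constraint values g_i(x) = a_i^T x - b_i:
  g_1((0, 0)) = 1
  g_2((0, 0)) = -3
Stationarity residual: grad f(x) + sum_i lambda_i a_i = (0, 0)
  -> stationarity OK
Primal feasibility (all g_i <= 0): FAILS
Dual feasibility (all lambda_i >= 0): OK
Complementary slackness (lambda_i * g_i(x) = 0 for all i): OK

Verdict: the first failing condition is primal_feasibility -> primal.

primal


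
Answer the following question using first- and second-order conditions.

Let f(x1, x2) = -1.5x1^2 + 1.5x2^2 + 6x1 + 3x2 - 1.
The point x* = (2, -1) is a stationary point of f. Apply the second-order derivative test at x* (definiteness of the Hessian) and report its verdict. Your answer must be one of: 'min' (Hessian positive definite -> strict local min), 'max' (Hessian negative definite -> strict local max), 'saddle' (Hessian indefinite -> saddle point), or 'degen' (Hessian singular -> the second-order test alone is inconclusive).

Compute the Hessian H = grad^2 f:
  H = [[-3, 0], [0, 3]]
Verify stationarity: grad f(x*) = H x* + g = (0, 0).
Eigenvalues of H: -3, 3.
Eigenvalues have mixed signs, so H is indefinite -> x* is a saddle point.

saddle


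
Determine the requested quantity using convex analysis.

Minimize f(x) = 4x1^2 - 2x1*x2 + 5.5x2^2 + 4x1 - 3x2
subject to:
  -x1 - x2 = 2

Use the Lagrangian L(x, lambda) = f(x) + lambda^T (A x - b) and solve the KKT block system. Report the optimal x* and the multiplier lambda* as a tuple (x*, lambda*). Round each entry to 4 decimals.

Form the Lagrangian:
  L(x, lambda) = (1/2) x^T Q x + c^T x + lambda^T (A x - b)
Stationarity (grad_x L = 0): Q x + c + A^T lambda = 0.
Primal feasibility: A x = b.

This gives the KKT block system:
  [ Q   A^T ] [ x     ]   [-c ]
  [ A    0  ] [ lambda ] = [ b ]

Solving the linear system:
  x*      = (-1.4348, -0.5652)
  lambda* = (-6.3478)
  f(x*)   = 4.3261

x* = (-1.4348, -0.5652), lambda* = (-6.3478)


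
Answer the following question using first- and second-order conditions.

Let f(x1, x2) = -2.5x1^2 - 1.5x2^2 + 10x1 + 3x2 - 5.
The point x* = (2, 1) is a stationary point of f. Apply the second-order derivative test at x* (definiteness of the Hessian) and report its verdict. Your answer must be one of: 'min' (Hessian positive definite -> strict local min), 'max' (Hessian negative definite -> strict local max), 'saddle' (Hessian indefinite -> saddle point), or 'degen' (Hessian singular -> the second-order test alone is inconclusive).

Compute the Hessian H = grad^2 f:
  H = [[-5, 0], [0, -3]]
Verify stationarity: grad f(x*) = H x* + g = (0, 0).
Eigenvalues of H: -5, -3.
Both eigenvalues < 0, so H is negative definite -> x* is a strict local max.

max


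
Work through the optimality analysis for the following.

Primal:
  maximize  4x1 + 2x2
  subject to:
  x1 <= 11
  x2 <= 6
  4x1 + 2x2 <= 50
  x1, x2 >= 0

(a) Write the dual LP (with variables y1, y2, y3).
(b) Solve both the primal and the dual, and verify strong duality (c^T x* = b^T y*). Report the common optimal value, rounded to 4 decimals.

The standard primal-dual pair for 'max c^T x s.t. A x <= b, x >= 0' is:
  Dual:  min b^T y  s.t.  A^T y >= c,  y >= 0.

So the dual LP is:
  minimize  11y1 + 6y2 + 50y3
  subject to:
    y1 + 4y3 >= 4
    y2 + 2y3 >= 2
    y1, y2, y3 >= 0

Solving the primal: x* = (9.5, 6).
  primal value c^T x* = 50.
Solving the dual: y* = (0, 0, 1).
  dual value b^T y* = 50.
Strong duality: c^T x* = b^T y*. Confirmed.

50


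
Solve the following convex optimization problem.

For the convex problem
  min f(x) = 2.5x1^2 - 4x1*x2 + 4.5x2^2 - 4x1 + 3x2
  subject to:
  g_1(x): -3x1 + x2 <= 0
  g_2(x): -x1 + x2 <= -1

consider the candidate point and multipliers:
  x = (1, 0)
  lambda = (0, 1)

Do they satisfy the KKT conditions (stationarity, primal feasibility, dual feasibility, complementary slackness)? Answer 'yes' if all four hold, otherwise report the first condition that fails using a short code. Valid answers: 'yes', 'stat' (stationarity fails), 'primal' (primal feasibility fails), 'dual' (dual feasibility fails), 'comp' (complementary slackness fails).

Gradient of f: grad f(x) = Q x + c = (1, -1)
Constraint values g_i(x) = a_i^T x - b_i:
  g_1((1, 0)) = -3
  g_2((1, 0)) = 0
Stationarity residual: grad f(x) + sum_i lambda_i a_i = (0, 0)
  -> stationarity OK
Primal feasibility (all g_i <= 0): OK
Dual feasibility (all lambda_i >= 0): OK
Complementary slackness (lambda_i * g_i(x) = 0 for all i): OK

Verdict: yes, KKT holds.

yes


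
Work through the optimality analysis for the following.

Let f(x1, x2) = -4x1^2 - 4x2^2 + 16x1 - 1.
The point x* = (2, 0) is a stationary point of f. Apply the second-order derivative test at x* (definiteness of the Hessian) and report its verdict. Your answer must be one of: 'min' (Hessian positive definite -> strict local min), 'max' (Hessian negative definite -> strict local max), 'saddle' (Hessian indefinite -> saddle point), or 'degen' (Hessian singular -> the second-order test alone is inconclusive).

Compute the Hessian H = grad^2 f:
  H = [[-8, 0], [0, -8]]
Verify stationarity: grad f(x*) = H x* + g = (0, 0).
Eigenvalues of H: -8, -8.
Both eigenvalues < 0, so H is negative definite -> x* is a strict local max.

max


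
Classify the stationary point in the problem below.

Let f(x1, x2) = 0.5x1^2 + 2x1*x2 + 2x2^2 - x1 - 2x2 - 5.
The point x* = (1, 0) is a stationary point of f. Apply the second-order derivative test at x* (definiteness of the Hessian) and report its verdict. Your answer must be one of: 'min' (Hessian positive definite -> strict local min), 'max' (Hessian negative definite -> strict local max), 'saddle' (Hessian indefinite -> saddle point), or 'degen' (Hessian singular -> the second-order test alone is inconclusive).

Compute the Hessian H = grad^2 f:
  H = [[1, 2], [2, 4]]
Verify stationarity: grad f(x*) = H x* + g = (0, 0).
Eigenvalues of H: 0, 5.
H has a zero eigenvalue (singular; positive semidefinite but not definite), so H is neither positive definite, negative definite, nor indefinite. The second-order test alone is inconclusive -> degen.
(Indeed, f is constant along the null direction of H through x*, so x* is not a strict local extremum.)

degen


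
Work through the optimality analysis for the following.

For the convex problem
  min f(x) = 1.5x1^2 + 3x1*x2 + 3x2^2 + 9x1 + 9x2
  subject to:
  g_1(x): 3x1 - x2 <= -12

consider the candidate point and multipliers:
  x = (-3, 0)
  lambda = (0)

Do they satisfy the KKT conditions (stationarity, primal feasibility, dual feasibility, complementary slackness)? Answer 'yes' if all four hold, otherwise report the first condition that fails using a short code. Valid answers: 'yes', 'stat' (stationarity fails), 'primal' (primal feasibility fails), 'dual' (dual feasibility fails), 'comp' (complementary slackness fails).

Gradient of f: grad f(x) = Q x + c = (0, 0)
Constraint values g_i(x) = a_i^T x - b_i:
  g_1((-3, 0)) = 3
Stationarity residual: grad f(x) + sum_i lambda_i a_i = (0, 0)
  -> stationarity OK
Primal feasibility (all g_i <= 0): FAILS
Dual feasibility (all lambda_i >= 0): OK
Complementary slackness (lambda_i * g_i(x) = 0 for all i): OK

Verdict: the first failing condition is primal_feasibility -> primal.

primal


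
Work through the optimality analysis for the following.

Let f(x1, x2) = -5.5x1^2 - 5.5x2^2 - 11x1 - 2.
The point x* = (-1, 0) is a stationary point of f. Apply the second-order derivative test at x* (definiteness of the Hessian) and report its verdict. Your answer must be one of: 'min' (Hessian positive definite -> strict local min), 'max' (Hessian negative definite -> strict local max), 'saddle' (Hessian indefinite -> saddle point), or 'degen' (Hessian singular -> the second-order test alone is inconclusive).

Compute the Hessian H = grad^2 f:
  H = [[-11, 0], [0, -11]]
Verify stationarity: grad f(x*) = H x* + g = (0, 0).
Eigenvalues of H: -11, -11.
Both eigenvalues < 0, so H is negative definite -> x* is a strict local max.

max


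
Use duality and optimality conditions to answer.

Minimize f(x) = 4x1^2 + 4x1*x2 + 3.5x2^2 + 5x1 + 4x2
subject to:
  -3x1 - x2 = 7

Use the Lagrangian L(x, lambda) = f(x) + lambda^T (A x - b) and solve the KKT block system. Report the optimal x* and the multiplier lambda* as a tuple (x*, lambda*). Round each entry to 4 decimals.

Form the Lagrangian:
  L(x, lambda) = (1/2) x^T Q x + c^T x + lambda^T (A x - b)
Stationarity (grad_x L = 0): Q x + c + A^T lambda = 0.
Primal feasibility: A x = b.

This gives the KKT block system:
  [ Q   A^T ] [ x     ]   [-c ]
  [ A    0  ] [ lambda ] = [ b ]

Solving the linear system:
  x*      = (-2.383, 0.1489)
  lambda* = (-4.4894)
  f(x*)   = 10.0532

x* = (-2.383, 0.1489), lambda* = (-4.4894)


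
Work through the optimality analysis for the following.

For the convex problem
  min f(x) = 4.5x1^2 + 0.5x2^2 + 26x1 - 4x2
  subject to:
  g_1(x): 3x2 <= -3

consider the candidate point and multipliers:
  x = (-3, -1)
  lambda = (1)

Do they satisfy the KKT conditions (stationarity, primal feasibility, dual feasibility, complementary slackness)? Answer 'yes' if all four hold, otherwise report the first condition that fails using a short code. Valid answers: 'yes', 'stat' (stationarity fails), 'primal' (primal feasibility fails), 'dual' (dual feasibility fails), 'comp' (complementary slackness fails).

Gradient of f: grad f(x) = Q x + c = (-1, -5)
Constraint values g_i(x) = a_i^T x - b_i:
  g_1((-3, -1)) = 0
Stationarity residual: grad f(x) + sum_i lambda_i a_i = (-1, -2)
  -> stationarity FAILS
Primal feasibility (all g_i <= 0): OK
Dual feasibility (all lambda_i >= 0): OK
Complementary slackness (lambda_i * g_i(x) = 0 for all i): OK

Verdict: the first failing condition is stationarity -> stat.

stat


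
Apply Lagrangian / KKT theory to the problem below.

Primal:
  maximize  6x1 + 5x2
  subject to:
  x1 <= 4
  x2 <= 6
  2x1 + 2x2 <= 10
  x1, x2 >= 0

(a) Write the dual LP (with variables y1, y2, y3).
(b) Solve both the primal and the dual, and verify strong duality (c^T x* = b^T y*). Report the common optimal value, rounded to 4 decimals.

The standard primal-dual pair for 'max c^T x s.t. A x <= b, x >= 0' is:
  Dual:  min b^T y  s.t.  A^T y >= c,  y >= 0.

So the dual LP is:
  minimize  4y1 + 6y2 + 10y3
  subject to:
    y1 + 2y3 >= 6
    y2 + 2y3 >= 5
    y1, y2, y3 >= 0

Solving the primal: x* = (4, 1).
  primal value c^T x* = 29.
Solving the dual: y* = (1, 0, 2.5).
  dual value b^T y* = 29.
Strong duality: c^T x* = b^T y*. Confirmed.

29


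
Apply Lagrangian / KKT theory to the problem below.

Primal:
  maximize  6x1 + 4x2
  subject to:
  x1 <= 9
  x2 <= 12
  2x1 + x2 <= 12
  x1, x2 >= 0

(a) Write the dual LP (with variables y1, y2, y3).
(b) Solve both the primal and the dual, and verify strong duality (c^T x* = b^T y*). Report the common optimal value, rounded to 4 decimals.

The standard primal-dual pair for 'max c^T x s.t. A x <= b, x >= 0' is:
  Dual:  min b^T y  s.t.  A^T y >= c,  y >= 0.

So the dual LP is:
  minimize  9y1 + 12y2 + 12y3
  subject to:
    y1 + 2y3 >= 6
    y2 + y3 >= 4
    y1, y2, y3 >= 0

Solving the primal: x* = (0, 12).
  primal value c^T x* = 48.
Solving the dual: y* = (0, 1, 3).
  dual value b^T y* = 48.
Strong duality: c^T x* = b^T y*. Confirmed.

48


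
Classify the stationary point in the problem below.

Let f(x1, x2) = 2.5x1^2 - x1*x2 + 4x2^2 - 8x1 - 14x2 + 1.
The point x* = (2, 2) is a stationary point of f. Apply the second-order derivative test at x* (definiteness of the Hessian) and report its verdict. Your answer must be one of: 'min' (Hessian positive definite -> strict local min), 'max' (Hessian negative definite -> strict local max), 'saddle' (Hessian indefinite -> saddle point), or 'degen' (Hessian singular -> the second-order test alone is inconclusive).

Compute the Hessian H = grad^2 f:
  H = [[5, -1], [-1, 8]]
Verify stationarity: grad f(x*) = H x* + g = (0, 0).
Eigenvalues of H: 4.6972, 8.3028.
Both eigenvalues > 0, so H is positive definite -> x* is a strict local min.

min


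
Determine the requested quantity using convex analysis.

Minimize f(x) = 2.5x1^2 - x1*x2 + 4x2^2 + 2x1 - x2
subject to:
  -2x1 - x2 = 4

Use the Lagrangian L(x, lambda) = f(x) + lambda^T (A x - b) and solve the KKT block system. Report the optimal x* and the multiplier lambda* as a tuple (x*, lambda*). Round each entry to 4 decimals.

Form the Lagrangian:
  L(x, lambda) = (1/2) x^T Q x + c^T x + lambda^T (A x - b)
Stationarity (grad_x L = 0): Q x + c + A^T lambda = 0.
Primal feasibility: A x = b.

This gives the KKT block system:
  [ Q   A^T ] [ x     ]   [-c ]
  [ A    0  ] [ lambda ] = [ b ]

Solving the linear system:
  x*      = (-1.7561, -0.4878)
  lambda* = (-3.1463)
  f(x*)   = 4.7805

x* = (-1.7561, -0.4878), lambda* = (-3.1463)


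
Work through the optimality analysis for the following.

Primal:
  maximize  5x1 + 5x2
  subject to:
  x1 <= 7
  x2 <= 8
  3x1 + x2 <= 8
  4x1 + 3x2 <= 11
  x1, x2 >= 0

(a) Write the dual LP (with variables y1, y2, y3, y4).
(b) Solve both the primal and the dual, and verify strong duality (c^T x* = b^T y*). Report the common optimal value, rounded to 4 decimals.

The standard primal-dual pair for 'max c^T x s.t. A x <= b, x >= 0' is:
  Dual:  min b^T y  s.t.  A^T y >= c,  y >= 0.

So the dual LP is:
  minimize  7y1 + 8y2 + 8y3 + 11y4
  subject to:
    y1 + 3y3 + 4y4 >= 5
    y2 + y3 + 3y4 >= 5
    y1, y2, y3, y4 >= 0

Solving the primal: x* = (0, 3.6667).
  primal value c^T x* = 18.3333.
Solving the dual: y* = (0, 0, 0, 1.6667).
  dual value b^T y* = 18.3333.
Strong duality: c^T x* = b^T y*. Confirmed.

18.3333


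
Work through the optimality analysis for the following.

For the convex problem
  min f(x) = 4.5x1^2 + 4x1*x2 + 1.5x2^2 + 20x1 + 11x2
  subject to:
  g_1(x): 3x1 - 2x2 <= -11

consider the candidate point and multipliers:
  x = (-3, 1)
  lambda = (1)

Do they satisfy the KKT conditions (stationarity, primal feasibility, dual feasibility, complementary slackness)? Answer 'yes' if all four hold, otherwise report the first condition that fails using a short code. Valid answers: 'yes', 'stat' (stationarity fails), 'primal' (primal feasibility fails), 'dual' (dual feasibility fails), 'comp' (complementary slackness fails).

Gradient of f: grad f(x) = Q x + c = (-3, 2)
Constraint values g_i(x) = a_i^T x - b_i:
  g_1((-3, 1)) = 0
Stationarity residual: grad f(x) + sum_i lambda_i a_i = (0, 0)
  -> stationarity OK
Primal feasibility (all g_i <= 0): OK
Dual feasibility (all lambda_i >= 0): OK
Complementary slackness (lambda_i * g_i(x) = 0 for all i): OK

Verdict: yes, KKT holds.

yes


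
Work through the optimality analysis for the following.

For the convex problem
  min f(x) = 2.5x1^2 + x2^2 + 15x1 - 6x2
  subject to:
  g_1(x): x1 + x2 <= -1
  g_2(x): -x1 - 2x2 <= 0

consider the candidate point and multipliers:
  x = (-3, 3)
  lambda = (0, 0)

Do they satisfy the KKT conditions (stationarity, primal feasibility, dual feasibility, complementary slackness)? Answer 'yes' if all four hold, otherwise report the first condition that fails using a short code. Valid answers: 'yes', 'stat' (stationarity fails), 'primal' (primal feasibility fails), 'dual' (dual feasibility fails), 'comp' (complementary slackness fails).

Gradient of f: grad f(x) = Q x + c = (0, 0)
Constraint values g_i(x) = a_i^T x - b_i:
  g_1((-3, 3)) = 1
  g_2((-3, 3)) = -3
Stationarity residual: grad f(x) + sum_i lambda_i a_i = (0, 0)
  -> stationarity OK
Primal feasibility (all g_i <= 0): FAILS
Dual feasibility (all lambda_i >= 0): OK
Complementary slackness (lambda_i * g_i(x) = 0 for all i): OK

Verdict: the first failing condition is primal_feasibility -> primal.

primal


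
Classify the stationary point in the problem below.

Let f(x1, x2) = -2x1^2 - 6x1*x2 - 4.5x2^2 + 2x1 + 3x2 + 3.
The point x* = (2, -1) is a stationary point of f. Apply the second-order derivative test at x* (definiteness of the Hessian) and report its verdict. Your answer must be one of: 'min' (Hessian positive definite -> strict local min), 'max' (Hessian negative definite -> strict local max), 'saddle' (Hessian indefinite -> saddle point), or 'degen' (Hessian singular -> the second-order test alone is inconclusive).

Compute the Hessian H = grad^2 f:
  H = [[-4, -6], [-6, -9]]
Verify stationarity: grad f(x*) = H x* + g = (0, 0).
Eigenvalues of H: -13, 0.
H has a zero eigenvalue (singular; negative semidefinite but not definite), so H is neither positive definite, negative definite, nor indefinite. The second-order test alone is inconclusive -> degen.
(Indeed, f is constant along the null direction of H through x*, so x* is not a strict local extremum.)

degen


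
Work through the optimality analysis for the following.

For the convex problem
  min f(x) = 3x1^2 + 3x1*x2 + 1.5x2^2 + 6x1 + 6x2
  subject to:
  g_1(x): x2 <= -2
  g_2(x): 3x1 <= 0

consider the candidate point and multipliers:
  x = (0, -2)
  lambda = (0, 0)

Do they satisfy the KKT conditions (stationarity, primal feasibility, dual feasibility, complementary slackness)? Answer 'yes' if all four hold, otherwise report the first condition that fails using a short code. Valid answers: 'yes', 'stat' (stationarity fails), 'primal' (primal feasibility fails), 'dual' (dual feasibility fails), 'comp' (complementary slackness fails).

Gradient of f: grad f(x) = Q x + c = (0, 0)
Constraint values g_i(x) = a_i^T x - b_i:
  g_1((0, -2)) = 0
  g_2((0, -2)) = 0
Stationarity residual: grad f(x) + sum_i lambda_i a_i = (0, 0)
  -> stationarity OK
Primal feasibility (all g_i <= 0): OK
Dual feasibility (all lambda_i >= 0): OK
Complementary slackness (lambda_i * g_i(x) = 0 for all i): OK

Verdict: yes, KKT holds.

yes


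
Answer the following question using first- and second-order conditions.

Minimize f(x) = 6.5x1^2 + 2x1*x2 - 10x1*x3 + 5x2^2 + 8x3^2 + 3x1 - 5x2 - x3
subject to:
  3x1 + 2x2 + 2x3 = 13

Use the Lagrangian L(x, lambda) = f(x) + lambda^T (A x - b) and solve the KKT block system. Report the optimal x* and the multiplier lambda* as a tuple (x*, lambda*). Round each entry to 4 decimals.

Form the Lagrangian:
  L(x, lambda) = (1/2) x^T Q x + c^T x + lambda^T (A x - b)
Stationarity (grad_x L = 0): Q x + c + A^T lambda = 0.
Primal feasibility: A x = b.

This gives the KKT block system:
  [ Q   A^T ] [ x     ]   [-c ]
  [ A    0  ] [ lambda ] = [ b ]

Solving the linear system:
  x*      = (2.2968, 0.9736, 2.0811)
  lambda* = (-4.6649)
  f(x*)   = 30.2925

x* = (2.2968, 0.9736, 2.0811), lambda* = (-4.6649)


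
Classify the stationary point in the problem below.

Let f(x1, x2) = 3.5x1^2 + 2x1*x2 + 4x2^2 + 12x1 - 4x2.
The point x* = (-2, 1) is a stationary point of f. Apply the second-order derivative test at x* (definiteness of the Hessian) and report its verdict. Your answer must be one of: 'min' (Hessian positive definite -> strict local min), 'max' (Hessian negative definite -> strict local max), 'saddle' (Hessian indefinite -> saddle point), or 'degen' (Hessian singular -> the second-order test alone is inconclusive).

Compute the Hessian H = grad^2 f:
  H = [[7, 2], [2, 8]]
Verify stationarity: grad f(x*) = H x* + g = (0, 0).
Eigenvalues of H: 5.4384, 9.5616.
Both eigenvalues > 0, so H is positive definite -> x* is a strict local min.

min


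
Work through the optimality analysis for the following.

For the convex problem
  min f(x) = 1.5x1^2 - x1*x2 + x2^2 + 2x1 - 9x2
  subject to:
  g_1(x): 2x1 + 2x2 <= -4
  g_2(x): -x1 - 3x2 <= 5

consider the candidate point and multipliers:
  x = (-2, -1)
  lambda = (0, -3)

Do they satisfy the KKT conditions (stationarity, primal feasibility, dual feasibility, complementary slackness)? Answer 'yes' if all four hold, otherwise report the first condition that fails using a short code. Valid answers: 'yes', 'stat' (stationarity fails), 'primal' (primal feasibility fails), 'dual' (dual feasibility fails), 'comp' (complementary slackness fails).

Gradient of f: grad f(x) = Q x + c = (-3, -9)
Constraint values g_i(x) = a_i^T x - b_i:
  g_1((-2, -1)) = -2
  g_2((-2, -1)) = 0
Stationarity residual: grad f(x) + sum_i lambda_i a_i = (0, 0)
  -> stationarity OK
Primal feasibility (all g_i <= 0): OK
Dual feasibility (all lambda_i >= 0): FAILS
Complementary slackness (lambda_i * g_i(x) = 0 for all i): OK

Verdict: the first failing condition is dual_feasibility -> dual.

dual


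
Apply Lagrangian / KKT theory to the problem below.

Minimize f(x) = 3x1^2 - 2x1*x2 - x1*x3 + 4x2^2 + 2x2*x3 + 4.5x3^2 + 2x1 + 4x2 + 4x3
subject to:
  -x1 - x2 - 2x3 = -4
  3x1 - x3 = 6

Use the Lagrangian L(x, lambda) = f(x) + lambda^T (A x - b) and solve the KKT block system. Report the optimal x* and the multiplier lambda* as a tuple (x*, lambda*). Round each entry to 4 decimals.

Form the Lagrangian:
  L(x, lambda) = (1/2) x^T Q x + c^T x + lambda^T (A x - b)
Stationarity (grad_x L = 0): Q x + c + A^T lambda = 0.
Primal feasibility: A x = b.

This gives the KKT block system:
  [ Q   A^T ] [ x     ]   [-c ]
  [ A    0  ] [ lambda ] = [ b ]

Solving the linear system:
  x*      = (2.2014, 0.5899, 0.6043)
  lambda* = (5.5252, -2.6331)
  f(x*)   = 23.5396

x* = (2.2014, 0.5899, 0.6043), lambda* = (5.5252, -2.6331)


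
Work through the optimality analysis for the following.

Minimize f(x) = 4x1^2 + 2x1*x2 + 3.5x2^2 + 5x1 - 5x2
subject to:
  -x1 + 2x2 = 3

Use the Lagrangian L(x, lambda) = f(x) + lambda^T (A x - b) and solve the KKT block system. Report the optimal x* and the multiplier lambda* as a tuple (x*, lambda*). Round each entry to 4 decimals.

Form the Lagrangian:
  L(x, lambda) = (1/2) x^T Q x + c^T x + lambda^T (A x - b)
Stationarity (grad_x L = 0): Q x + c + A^T lambda = 0.
Primal feasibility: A x = b.

This gives the KKT block system:
  [ Q   A^T ] [ x     ]   [-c ]
  [ A    0  ] [ lambda ] = [ b ]

Solving the linear system:
  x*      = (-0.9149, 1.0426)
  lambda* = (-0.234)
  f(x*)   = -4.5426

x* = (-0.9149, 1.0426), lambda* = (-0.234)


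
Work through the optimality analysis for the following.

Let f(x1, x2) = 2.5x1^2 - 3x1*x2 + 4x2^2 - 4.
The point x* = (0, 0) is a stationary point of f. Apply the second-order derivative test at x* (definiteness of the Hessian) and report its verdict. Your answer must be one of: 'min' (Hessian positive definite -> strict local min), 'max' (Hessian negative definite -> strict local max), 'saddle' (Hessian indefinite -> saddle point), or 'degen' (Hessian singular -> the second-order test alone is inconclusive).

Compute the Hessian H = grad^2 f:
  H = [[5, -3], [-3, 8]]
Verify stationarity: grad f(x*) = H x* + g = (0, 0).
Eigenvalues of H: 3.1459, 9.8541.
Both eigenvalues > 0, so H is positive definite -> x* is a strict local min.

min


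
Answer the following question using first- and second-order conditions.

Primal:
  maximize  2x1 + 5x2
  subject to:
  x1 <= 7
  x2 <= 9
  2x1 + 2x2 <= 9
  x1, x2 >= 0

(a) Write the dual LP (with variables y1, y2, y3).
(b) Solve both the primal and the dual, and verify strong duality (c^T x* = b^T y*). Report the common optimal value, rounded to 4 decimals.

The standard primal-dual pair for 'max c^T x s.t. A x <= b, x >= 0' is:
  Dual:  min b^T y  s.t.  A^T y >= c,  y >= 0.

So the dual LP is:
  minimize  7y1 + 9y2 + 9y3
  subject to:
    y1 + 2y3 >= 2
    y2 + 2y3 >= 5
    y1, y2, y3 >= 0

Solving the primal: x* = (0, 4.5).
  primal value c^T x* = 22.5.
Solving the dual: y* = (0, 0, 2.5).
  dual value b^T y* = 22.5.
Strong duality: c^T x* = b^T y*. Confirmed.

22.5
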